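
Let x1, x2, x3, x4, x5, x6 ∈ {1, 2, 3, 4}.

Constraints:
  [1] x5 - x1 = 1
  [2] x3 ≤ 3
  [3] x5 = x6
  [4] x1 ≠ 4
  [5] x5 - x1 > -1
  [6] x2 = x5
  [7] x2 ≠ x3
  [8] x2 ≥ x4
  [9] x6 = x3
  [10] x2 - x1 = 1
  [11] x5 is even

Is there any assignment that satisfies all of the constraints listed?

From constraints 3, 6, and 9, x2 = x5 = x6 = x3, so x2 = x3. But constraint 7 says x2 ≠ x3. Contradiction.

Unsatisfiable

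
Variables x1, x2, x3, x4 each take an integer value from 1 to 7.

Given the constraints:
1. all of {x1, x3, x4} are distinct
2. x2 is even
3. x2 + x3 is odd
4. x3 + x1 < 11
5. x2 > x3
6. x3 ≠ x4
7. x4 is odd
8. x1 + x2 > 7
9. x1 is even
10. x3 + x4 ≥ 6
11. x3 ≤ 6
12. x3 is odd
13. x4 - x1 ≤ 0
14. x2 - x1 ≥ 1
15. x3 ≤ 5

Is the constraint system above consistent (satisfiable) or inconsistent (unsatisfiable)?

Satisfiable

Setting (x1, x2, x3, x4) = (4, 6, 5, 3) satisfies everything: constraint 4: x3 + x1 = 9; constraint 8: x1 + x2 = 10, and the others follow.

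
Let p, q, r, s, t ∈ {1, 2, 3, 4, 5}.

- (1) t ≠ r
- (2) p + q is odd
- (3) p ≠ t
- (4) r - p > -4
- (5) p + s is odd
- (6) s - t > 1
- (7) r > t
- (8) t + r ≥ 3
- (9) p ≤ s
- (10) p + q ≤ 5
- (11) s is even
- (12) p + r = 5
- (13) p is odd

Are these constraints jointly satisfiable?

One satisfying assignment is p = 3, q = 2, r = 2, s = 4, t = 1.
For the less obvious constraints — constraint 4: r - p = -1; constraint 6: s - t = 3 — and the others hold by inspection.

Satisfiable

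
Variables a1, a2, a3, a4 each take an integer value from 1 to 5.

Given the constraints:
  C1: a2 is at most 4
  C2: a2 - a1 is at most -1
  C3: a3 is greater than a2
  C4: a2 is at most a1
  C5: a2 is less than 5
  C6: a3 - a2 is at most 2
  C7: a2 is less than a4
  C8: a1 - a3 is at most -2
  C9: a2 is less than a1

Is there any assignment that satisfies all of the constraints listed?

Constraints 2, 6, and 8 give a3 − a1 ≥ 2, a1 − a2 ≥ 1, a2 − a3 ≥ -2.
Adding all 3 inequalities: the left sides telescope to 0, and the right sides sum to 2 + 1 + (-2) = 1. So 0 ≥ 1, which is false.

Unsatisfiable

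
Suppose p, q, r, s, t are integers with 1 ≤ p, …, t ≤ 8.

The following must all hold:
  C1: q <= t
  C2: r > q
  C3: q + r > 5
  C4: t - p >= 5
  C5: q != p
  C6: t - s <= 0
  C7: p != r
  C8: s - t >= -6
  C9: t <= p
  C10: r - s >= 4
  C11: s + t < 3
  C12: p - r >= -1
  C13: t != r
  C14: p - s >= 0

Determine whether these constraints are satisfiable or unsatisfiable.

Unsatisfiable

Constraints 4, 8, 10, and 12 give r − s ≥ 4, s − t ≥ -6, t − p ≥ 5, p − r ≥ -1.
Adding all 4 inequalities: the left sides telescope to 0, and the right sides sum to 4 + (-6) + 5 + (-1) = 2. So 0 ≥ 2, which is false.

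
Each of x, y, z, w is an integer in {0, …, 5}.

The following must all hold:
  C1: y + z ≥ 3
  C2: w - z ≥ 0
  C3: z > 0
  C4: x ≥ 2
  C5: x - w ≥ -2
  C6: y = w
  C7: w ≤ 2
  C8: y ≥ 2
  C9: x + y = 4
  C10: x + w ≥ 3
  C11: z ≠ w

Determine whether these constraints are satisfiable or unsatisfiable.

Satisfiable

One satisfying assignment is x = 2, y = 2, z = 1, w = 2.
For the less obvious constraints — constraint 1: y + z = 3; constraint 2: w - z = 1; constraint 5: x - w = 0 — and the others hold by inspection.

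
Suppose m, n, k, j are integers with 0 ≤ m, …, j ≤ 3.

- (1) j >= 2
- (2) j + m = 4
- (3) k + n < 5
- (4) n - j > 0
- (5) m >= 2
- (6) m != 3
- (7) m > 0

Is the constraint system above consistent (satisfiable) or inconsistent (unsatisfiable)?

Satisfiable

Try m = 2, n = 3, k = 1, j = 2.
Check constraint 2: j + m = 4; constraint 3: k + n = 4; constraint 4: n - j = 1. The remaining constraints are straightforward to verify.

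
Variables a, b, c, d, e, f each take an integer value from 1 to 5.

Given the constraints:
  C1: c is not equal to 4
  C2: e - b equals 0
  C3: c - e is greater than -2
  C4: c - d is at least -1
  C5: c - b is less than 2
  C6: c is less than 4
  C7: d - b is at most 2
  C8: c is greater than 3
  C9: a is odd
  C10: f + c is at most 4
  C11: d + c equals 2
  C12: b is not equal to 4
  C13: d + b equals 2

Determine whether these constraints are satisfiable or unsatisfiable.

From constraint 8: c ≥ 4. From constraint 6: c ≤ 3. But 3 < 4, so no value of c works.

Unsatisfiable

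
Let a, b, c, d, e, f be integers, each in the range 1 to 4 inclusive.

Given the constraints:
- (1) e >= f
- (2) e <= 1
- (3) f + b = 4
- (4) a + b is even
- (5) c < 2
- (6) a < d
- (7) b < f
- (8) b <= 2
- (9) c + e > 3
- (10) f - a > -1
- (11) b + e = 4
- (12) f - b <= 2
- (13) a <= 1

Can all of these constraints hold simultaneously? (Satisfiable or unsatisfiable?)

Unsatisfiable

From constraint 8: b ≤ 2. From constraint 2: e ≤ 1. Hence b + e ≤ 3. But constraint 11 requires b + e = 4, and 4 > 3. Contradiction.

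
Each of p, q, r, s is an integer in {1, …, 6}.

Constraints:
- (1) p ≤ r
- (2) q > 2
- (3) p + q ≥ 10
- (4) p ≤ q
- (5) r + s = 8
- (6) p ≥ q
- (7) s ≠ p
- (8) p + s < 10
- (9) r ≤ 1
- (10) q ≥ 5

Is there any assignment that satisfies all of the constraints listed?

From constraints 6 and 10: p ≥ q and q ≥ 5, so p ≥ 5. From constraints 1 and 9: p ≤ r and r ≤ 1, so p ≤ 1. But 1 < 5, so no value of p works.

Unsatisfiable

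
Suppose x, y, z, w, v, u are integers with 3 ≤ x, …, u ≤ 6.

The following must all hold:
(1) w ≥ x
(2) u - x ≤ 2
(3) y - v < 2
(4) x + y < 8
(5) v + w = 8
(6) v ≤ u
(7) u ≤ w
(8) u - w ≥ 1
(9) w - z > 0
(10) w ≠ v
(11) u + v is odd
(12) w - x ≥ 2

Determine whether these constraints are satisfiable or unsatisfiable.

Constraints 2, 8, and 12 give u − w ≥ 1, w − x ≥ 2, x − u ≥ -2.
Adding all 3 inequalities: the left sides telescope to 0, and the right sides sum to 1 + 2 + (-2) = 1. So 0 ≥ 1, which is false.

Unsatisfiable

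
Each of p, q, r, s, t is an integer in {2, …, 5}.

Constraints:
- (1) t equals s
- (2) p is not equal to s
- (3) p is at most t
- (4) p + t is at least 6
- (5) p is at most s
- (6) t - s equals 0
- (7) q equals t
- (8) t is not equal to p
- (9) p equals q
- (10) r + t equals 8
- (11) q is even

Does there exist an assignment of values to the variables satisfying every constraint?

From constraints 1, 7, and 9, p = q = t = s, so p = s. But constraint 2 says p ≠ s. Contradiction.

Unsatisfiable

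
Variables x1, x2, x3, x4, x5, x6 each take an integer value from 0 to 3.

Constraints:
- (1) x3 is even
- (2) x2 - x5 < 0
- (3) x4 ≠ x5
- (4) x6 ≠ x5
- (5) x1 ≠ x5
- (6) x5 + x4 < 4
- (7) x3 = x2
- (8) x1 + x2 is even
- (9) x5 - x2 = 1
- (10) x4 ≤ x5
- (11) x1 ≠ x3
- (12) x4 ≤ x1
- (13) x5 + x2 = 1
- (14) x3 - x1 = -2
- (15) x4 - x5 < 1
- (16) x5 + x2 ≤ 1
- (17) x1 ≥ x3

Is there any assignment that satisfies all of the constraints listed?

Satisfiable

Setting (x1, x2, x3, x4, x5, x6) = (2, 0, 0, 0, 1, 3) satisfies everything: constraint 2: x2 - x5 = -1; constraint 6: x5 + x4 = 1, and the others follow.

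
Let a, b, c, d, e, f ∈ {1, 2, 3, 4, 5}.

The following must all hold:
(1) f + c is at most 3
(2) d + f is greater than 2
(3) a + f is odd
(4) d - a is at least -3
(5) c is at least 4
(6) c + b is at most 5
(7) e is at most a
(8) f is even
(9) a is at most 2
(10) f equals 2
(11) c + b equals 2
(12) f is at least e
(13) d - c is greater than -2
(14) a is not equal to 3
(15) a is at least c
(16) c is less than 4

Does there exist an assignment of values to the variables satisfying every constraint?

Unsatisfiable

From constraints 5 and 15: a ≥ c and c ≥ 4, so a ≥ 4. From constraint 9: a ≤ 2. But 2 < 4, so no value of a works.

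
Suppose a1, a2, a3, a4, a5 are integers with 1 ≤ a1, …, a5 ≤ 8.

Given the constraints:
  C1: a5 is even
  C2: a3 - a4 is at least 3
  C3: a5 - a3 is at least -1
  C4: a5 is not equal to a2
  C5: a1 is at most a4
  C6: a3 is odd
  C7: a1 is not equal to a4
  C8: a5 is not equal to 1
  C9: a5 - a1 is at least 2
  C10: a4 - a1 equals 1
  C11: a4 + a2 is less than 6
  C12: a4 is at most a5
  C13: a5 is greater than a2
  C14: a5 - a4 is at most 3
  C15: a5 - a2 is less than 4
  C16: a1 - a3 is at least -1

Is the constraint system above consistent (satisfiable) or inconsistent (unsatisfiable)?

Unsatisfiable

Constraints 2, 9, 14, and 16 give a5 − a1 ≥ 2, a1 − a3 ≥ -1, a3 − a4 ≥ 3, a4 − a5 ≥ -3.
Adding all 4 inequalities: the left sides telescope to 0, and the right sides sum to 2 + (-1) + 3 + (-3) = 1. So 0 ≥ 1, which is false.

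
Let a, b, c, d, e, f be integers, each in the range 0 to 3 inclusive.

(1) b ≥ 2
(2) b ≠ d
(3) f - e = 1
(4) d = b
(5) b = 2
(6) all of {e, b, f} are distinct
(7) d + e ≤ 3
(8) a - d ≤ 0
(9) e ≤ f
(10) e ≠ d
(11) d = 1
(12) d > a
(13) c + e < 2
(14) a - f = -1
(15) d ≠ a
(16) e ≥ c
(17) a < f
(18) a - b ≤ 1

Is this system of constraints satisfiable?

Constraint 11 fixes d = 1 and constraint 5 fixes b = 2, but constraint 4 requires d = b. Since 1 ≠ 2, contradiction.

Unsatisfiable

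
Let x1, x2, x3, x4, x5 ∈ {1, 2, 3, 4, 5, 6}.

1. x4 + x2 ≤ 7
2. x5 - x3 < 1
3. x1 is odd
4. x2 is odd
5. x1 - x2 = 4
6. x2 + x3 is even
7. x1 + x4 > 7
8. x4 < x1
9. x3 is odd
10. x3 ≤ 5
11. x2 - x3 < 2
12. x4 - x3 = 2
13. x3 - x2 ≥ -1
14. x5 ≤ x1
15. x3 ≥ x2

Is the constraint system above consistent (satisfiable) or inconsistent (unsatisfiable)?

Satisfiable

Try x1 = 5, x2 = 1, x3 = 1, x4 = 3, x5 = 1.
Check constraint 1: x4 + x2 = 4; constraint 2: x5 - x3 = 0; constraint 5: x1 - x2 = 4. The remaining constraints are straightforward to verify.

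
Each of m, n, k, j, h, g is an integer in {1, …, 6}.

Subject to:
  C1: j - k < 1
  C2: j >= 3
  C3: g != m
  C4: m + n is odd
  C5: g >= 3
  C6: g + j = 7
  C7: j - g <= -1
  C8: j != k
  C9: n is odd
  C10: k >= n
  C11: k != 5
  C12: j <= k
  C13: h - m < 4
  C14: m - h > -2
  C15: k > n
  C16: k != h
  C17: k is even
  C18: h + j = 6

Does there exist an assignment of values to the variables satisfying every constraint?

Try m = 2, n = 1, k = 4, j = 3, h = 3, g = 4.
Check constraint 1: j - k = -1; constraint 6: g + j = 7; constraint 7: j - g = -1. The remaining constraints are straightforward to verify.

Satisfiable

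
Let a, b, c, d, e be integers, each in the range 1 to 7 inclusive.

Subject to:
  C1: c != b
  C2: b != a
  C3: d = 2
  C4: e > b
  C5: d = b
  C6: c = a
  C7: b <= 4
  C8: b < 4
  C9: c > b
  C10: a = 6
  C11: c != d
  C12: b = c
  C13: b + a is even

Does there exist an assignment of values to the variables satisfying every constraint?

Unsatisfiable

Constraint 3 fixes d = 2 and constraint 10 fixes a = 6. Constraints 5, 6, and 12 give d = b = c = a, so d = a. But 2 ≠ 6 — contradiction.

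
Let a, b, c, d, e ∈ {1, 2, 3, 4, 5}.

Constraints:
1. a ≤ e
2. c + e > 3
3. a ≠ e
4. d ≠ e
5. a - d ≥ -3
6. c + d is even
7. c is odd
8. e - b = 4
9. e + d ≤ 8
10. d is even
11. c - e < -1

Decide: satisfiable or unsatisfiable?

Constraint 7 makes c odd and constraint 10 makes d even, so c + d must be odd. Constraint 6 says c + d is even — contradiction.

Unsatisfiable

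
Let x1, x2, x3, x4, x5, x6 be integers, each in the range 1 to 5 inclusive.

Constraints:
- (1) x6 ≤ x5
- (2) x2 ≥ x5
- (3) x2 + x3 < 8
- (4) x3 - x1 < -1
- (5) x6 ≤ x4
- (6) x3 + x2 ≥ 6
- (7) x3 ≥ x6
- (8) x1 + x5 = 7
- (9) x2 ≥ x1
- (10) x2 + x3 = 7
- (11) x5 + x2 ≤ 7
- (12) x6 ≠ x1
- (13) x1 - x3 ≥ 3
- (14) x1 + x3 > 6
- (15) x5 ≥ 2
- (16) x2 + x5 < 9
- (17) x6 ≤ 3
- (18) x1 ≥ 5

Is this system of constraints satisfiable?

Satisfiable

One satisfying assignment is x1 = 5, x2 = 5, x3 = 2, x4 = 2, x5 = 2, x6 = 2.
For the less obvious constraints — constraint 3: x2 + x3 = 7; constraint 4: x3 - x1 = -3; constraint 6: x3 + x2 = 7 — and the others hold by inspection.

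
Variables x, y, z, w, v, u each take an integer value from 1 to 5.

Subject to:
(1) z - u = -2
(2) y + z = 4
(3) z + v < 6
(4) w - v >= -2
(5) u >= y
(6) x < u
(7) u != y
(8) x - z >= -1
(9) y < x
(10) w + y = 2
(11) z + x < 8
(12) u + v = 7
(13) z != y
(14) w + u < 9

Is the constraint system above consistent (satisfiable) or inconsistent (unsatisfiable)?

Try x = 4, y = 1, z = 3, w = 1, v = 2, u = 5.
Check constraint 1: z - u = -2; constraint 2: y + z = 4; constraint 3: z + v = 5. The remaining constraints are straightforward to verify.

Satisfiable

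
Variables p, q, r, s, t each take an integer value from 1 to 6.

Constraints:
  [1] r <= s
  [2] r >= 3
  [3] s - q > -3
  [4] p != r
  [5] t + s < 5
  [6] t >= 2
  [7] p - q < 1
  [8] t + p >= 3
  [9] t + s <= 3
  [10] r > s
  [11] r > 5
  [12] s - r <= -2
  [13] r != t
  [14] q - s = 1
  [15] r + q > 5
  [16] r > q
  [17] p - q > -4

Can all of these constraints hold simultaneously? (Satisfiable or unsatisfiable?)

Unsatisfiable

From constraint 6: t ≥ 2. From constraints 1 and 2: s ≥ r ≥ 3. Hence t + s ≥ 5. But constraint 9 requires t + s ≤ 3, and 3 < 5. Contradiction.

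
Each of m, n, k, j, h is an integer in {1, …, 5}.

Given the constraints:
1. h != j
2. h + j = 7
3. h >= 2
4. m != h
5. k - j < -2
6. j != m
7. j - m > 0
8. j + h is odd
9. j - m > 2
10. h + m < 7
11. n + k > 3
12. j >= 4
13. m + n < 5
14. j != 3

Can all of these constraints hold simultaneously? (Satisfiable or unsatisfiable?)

Satisfiable

Take m = 1, n = 3, k = 1, j = 4, h = 3. Then constraint 2: h + j = 7; constraint 5: k - j = -3, and every other listed constraint is also met.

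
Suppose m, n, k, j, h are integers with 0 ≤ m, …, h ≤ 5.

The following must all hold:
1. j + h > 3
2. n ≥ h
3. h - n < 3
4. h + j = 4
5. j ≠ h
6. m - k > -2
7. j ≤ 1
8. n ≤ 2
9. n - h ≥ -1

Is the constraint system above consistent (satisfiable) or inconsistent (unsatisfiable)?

From constraints 2 and 8: h ≤ n ≤ 2. From constraint 7: j ≤ 1. Hence h + j ≤ 3. But constraint 4 requires h + j = 4, and 4 > 3. Contradiction.

Unsatisfiable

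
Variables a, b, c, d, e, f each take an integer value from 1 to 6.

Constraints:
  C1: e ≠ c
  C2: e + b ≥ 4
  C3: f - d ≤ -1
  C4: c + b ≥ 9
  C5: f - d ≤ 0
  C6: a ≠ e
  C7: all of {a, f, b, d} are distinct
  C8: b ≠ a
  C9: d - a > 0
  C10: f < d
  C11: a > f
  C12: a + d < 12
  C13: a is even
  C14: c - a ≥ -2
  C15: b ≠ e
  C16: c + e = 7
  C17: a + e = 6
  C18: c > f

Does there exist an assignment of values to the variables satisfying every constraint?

Satisfiable

The assignment a = 4, b = 5, c = 5, d = 6, e = 2, f = 3 works:
  constraint 2 holds since e + b = 7.
  constraint 3 holds since f - d = -3.
The rest check out directly.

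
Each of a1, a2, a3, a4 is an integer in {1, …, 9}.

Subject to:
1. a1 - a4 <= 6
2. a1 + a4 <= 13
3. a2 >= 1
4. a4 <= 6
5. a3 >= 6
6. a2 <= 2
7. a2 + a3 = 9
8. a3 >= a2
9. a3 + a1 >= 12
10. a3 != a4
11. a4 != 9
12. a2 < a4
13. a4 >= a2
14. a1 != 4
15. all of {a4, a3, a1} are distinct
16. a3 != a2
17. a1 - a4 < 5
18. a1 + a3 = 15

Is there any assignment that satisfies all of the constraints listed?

Try a1 = 8, a2 = 2, a3 = 7, a4 = 5.
Check constraint 1: a1 - a4 = 3; constraint 2: a1 + a4 = 13. The remaining constraints are straightforward to verify.

Satisfiable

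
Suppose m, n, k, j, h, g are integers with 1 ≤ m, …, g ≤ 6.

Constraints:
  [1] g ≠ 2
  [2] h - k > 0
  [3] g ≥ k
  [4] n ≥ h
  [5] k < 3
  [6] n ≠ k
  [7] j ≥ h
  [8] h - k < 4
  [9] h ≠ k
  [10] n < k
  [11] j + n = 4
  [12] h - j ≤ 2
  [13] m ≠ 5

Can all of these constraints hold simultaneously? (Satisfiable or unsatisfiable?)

Constraints 2, 4, and 10 give h ≤ n, n < k, k < h. Chaining: h ≤ n < k < h, which forces h < h — impossible.

Unsatisfiable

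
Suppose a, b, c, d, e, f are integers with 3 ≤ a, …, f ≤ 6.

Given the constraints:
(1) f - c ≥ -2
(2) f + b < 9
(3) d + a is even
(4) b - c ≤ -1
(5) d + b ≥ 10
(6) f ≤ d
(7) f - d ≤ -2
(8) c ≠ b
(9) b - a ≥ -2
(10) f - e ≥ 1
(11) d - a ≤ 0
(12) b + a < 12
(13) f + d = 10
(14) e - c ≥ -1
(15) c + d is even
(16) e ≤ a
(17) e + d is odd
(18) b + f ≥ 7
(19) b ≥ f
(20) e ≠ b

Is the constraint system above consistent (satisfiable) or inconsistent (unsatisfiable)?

Unsatisfiable

Constraints 4, 7, 9, 10, 11, and 14 give d − f ≥ 2, f − e ≥ 1, e − c ≥ -1, c − b ≥ 1, b − a ≥ -2, a − d ≥ 0.
Adding all 6 inequalities: the left sides telescope to 0, and the right sides sum to 2 + 1 + (-1) + 1 + (-2) + 0 = 1. So 0 ≥ 1, which is false.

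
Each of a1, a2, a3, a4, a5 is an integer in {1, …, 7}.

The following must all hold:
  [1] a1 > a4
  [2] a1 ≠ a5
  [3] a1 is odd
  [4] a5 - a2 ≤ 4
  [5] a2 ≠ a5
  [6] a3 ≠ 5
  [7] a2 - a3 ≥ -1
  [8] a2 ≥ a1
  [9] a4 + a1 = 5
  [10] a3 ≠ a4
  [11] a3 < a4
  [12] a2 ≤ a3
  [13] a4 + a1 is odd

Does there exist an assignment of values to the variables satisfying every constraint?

Unsatisfiable

Constraints 1, 8, 11, and 12 give a4 < a1, a1 ≤ a2, a2 ≤ a3, a3 < a4. Chaining: a4 < a1 ≤ a2 ≤ a3 < a4, which forces a4 < a4 — impossible.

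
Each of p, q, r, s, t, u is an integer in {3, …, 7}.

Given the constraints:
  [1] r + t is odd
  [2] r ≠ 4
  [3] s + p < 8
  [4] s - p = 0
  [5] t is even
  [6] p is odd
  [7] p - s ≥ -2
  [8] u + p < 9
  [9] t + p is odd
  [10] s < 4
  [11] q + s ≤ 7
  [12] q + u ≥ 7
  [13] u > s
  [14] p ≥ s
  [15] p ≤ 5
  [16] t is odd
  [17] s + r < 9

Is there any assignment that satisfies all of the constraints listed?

Unsatisfiable

Constraint 16 makes t odd and constraint 6 makes p odd, so t + p must be even. Constraint 9 says t + p is odd — contradiction.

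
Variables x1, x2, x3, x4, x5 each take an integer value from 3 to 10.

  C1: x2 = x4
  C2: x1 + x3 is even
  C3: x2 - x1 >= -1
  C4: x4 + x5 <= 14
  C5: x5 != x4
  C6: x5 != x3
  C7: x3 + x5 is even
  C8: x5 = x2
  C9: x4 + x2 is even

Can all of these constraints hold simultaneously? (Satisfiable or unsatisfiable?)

From constraints 1 and 8, x5 = x2 = x4, so x5 = x4. But constraint 5 says x5 ≠ x4. Contradiction.

Unsatisfiable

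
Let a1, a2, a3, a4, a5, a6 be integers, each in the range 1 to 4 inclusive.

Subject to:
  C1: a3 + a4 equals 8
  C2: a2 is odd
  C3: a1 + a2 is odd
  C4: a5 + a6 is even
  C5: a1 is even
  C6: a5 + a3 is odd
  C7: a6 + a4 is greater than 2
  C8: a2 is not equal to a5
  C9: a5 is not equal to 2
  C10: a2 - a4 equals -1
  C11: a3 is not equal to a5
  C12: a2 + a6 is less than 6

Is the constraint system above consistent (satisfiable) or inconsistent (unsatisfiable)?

Satisfiable

Try a1 = 4, a2 = 3, a3 = 4, a4 = 4, a5 = 1, a6 = 1.
Check constraint 1: a3 + a4 = 8; constraint 7: a6 + a4 = 5; constraint 10: a2 - a4 = -1. The remaining constraints are straightforward to verify.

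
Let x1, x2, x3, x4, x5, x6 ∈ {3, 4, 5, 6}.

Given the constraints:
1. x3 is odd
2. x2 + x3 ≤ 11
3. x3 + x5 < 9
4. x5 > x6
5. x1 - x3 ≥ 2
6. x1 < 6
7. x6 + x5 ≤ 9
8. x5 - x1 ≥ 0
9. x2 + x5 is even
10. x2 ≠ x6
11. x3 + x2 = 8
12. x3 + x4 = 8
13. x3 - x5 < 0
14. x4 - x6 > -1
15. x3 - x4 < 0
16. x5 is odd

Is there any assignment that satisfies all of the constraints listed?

Take x1 = 5, x2 = 5, x3 = 3, x4 = 5, x5 = 5, x6 = 3. Then constraint 2: x2 + x3 = 8; constraint 3: x3 + x5 = 8; constraint 5: x1 - x3 = 2, and every other listed constraint is also met.

Satisfiable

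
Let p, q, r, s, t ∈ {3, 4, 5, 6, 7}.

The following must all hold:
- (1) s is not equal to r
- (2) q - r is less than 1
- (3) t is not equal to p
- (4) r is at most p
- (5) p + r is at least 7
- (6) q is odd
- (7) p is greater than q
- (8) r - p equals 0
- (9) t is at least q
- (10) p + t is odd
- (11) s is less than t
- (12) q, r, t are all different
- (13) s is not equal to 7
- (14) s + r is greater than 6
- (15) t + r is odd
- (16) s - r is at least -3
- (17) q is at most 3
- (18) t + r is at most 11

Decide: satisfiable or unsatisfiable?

Setting (p, q, r, s, t) = (5, 3, 5, 3, 4) satisfies everything: constraint 2: q - r = -2; constraint 5: p + r = 10, and the others follow.

Satisfiable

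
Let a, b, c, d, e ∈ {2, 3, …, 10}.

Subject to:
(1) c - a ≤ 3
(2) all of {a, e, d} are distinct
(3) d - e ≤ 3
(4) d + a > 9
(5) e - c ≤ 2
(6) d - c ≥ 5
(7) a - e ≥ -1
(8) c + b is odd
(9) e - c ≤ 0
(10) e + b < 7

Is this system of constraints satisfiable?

Constraints 3, 6, and 9 give d − c ≥ 5, c − e ≥ 0, e − d ≥ -3.
Adding all 3 inequalities: the left sides telescope to 0, and the right sides sum to 5 + 0 + (-3) = 2. So 0 ≥ 2, which is false.

Unsatisfiable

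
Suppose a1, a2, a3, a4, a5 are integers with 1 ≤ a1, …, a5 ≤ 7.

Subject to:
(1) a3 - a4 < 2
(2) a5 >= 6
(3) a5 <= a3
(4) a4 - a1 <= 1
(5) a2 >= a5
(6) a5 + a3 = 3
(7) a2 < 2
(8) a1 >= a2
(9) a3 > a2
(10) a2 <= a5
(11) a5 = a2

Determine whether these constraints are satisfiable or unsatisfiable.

From constraints 2 and 5: a2 ≥ a5 and a5 ≥ 6, so a2 ≥ 6. From constraint 7: a2 ≤ 1. But 1 < 6, so no value of a2 works.

Unsatisfiable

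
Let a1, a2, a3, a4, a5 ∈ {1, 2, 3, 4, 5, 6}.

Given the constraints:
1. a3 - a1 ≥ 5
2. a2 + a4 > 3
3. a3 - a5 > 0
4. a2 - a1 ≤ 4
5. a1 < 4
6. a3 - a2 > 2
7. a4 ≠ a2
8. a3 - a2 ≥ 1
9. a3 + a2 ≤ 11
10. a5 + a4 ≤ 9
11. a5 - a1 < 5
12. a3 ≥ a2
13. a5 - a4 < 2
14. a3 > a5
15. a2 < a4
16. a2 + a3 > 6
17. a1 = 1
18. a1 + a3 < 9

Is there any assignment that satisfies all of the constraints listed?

Satisfiable

Setting (a1, a2, a3, a4, a5) = (1, 2, 6, 4, 3) satisfies everything: constraint 1: a3 - a1 = 5; constraint 2: a2 + a4 = 6, and the others follow.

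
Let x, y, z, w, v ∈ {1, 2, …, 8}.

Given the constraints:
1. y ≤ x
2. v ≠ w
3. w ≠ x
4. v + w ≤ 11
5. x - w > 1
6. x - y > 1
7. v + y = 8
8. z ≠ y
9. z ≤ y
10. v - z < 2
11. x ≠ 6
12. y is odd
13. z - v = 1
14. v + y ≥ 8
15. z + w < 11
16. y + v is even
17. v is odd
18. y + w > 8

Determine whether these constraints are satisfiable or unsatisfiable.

Satisfiable

One satisfying assignment is x = 7, y = 5, z = 4, w = 5, v = 3.
For the less obvious constraints — constraint 4: v + w = 8; constraint 5: x - w = 2; constraint 6: x - y = 2 — and the others hold by inspection.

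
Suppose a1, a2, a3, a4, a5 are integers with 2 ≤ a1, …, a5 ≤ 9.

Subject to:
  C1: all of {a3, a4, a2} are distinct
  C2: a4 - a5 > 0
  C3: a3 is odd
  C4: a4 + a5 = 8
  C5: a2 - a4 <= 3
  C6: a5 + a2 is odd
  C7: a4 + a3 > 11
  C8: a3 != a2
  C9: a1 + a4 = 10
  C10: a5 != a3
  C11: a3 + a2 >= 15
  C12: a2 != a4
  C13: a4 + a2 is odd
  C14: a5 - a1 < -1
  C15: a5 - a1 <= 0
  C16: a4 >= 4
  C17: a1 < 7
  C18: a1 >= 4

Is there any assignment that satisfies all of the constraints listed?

The assignment a1 = 5, a2 = 8, a3 = 9, a4 = 5, a5 = 3 works:
  constraint 2 holds since a4 - a5 = 2.
  constraint 4 holds since a4 + a5 = 8.
The rest check out directly.

Satisfiable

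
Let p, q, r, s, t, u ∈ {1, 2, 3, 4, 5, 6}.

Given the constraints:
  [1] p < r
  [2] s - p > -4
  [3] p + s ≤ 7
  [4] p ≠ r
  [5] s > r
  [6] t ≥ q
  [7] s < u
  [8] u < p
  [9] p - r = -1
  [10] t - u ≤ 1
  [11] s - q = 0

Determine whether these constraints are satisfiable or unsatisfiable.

Constraints 1, 5, 7, and 8 give u < p, p < r, r < s, s < u. Chaining: u < p < r < s < u, which forces u < u — impossible.

Unsatisfiable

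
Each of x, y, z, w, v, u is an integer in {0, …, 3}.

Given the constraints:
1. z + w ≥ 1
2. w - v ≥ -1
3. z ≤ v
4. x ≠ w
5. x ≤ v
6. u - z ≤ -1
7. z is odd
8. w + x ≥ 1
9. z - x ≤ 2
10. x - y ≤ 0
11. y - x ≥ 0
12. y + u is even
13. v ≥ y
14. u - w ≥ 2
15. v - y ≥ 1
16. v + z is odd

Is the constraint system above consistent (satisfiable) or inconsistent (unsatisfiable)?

Constraints 2, 6, 9, 11, 14, and 15 give v − y ≥ 1, y − x ≥ 0, x − z ≥ -2, z − u ≥ 1, u − w ≥ 2, w − v ≥ -1.
Adding all 6 inequalities: the left sides telescope to 0, and the right sides sum to 1 + 0 + (-2) + 1 + 2 + (-1) = 1. So 0 ≥ 1, which is false.

Unsatisfiable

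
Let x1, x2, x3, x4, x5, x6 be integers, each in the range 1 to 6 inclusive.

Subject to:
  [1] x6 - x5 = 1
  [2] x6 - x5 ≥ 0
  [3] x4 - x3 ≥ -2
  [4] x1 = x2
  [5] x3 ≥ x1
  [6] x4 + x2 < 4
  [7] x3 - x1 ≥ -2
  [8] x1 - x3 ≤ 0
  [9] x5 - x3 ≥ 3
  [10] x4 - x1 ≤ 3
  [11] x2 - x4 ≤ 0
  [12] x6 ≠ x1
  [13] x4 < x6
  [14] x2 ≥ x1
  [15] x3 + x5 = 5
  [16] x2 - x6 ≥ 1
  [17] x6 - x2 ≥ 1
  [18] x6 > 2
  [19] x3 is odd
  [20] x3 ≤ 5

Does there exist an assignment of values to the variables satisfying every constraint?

Constraints 2, 8, 9, 10, 11, and 16 give x1 − x4 ≥ -3, x4 − x2 ≥ 0, x2 − x6 ≥ 1, x6 − x5 ≥ 0, x5 − x3 ≥ 3, x3 − x1 ≥ 0.
Adding all 6 inequalities: the left sides telescope to 0, and the right sides sum to (-3) + 0 + 1 + 0 + 3 + 0 = 1. So 0 ≥ 1, which is false.

Unsatisfiable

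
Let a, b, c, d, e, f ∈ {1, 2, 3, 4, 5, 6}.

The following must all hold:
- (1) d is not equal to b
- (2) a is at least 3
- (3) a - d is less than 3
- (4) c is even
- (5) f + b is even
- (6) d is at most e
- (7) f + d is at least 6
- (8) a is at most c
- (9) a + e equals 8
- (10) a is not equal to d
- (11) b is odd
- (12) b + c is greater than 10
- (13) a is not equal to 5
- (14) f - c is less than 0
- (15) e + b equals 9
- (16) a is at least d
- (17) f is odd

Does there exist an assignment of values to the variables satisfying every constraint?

Satisfiable

Try a = 4, b = 5, c = 6, d = 3, e = 4, f = 3.
Check constraint 3: a - d = 1; constraint 7: f + d = 6; constraint 9: a + e = 8. The remaining constraints are straightforward to verify.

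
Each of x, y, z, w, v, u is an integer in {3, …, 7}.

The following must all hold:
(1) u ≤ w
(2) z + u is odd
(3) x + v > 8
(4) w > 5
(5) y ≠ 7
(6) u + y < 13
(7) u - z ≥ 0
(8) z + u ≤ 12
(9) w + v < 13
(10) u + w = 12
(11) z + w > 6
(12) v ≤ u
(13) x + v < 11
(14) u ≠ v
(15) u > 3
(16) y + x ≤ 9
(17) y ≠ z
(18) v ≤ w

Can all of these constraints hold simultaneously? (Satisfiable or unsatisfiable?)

One satisfying assignment is x = 4, y = 4, z = 3, w = 6, v = 5, u = 6.
For the less obvious constraints — constraint 3: x + v = 9; constraint 6: u + y = 10 — and the others hold by inspection.

Satisfiable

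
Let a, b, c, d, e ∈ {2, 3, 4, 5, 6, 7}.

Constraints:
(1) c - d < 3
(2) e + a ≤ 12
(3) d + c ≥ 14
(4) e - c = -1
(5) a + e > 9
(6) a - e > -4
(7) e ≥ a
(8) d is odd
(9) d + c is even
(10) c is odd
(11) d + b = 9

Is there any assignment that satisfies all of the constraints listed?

The assignment a = 5, b = 2, c = 7, d = 7, e = 6 works:
  constraint 1 holds since c - d = 0.
  constraint 2 holds since e + a = 11.
The rest check out directly.

Satisfiable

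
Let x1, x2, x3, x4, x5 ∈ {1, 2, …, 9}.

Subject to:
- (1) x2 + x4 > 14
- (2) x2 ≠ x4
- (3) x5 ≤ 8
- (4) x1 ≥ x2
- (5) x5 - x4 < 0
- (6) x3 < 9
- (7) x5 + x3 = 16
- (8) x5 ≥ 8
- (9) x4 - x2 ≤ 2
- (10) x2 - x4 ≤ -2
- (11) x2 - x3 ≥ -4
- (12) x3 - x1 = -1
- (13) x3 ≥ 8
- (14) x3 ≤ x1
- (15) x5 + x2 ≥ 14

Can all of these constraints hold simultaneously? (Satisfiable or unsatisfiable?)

Satisfiable

Take x1 = 9, x2 = 7, x3 = 8, x4 = 9, x5 = 8. Then constraint 1: x2 + x4 = 16; constraint 5: x5 - x4 = -1; constraint 7: x5 + x3 = 16, and every other listed constraint is also met.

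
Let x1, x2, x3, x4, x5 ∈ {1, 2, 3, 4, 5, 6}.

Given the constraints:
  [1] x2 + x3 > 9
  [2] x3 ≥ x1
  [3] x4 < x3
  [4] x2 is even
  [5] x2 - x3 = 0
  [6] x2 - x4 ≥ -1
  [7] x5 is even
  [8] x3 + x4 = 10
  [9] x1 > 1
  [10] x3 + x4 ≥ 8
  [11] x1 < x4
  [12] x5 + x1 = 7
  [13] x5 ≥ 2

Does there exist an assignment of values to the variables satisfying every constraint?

The assignment x1 = 3, x2 = 6, x3 = 6, x4 = 4, x5 = 4 works:
  constraint 1 holds since x2 + x3 = 12.
  constraint 5 holds since x2 - x3 = 0.
  constraint 6 holds since x2 - x4 = 2.
The rest check out directly.

Satisfiable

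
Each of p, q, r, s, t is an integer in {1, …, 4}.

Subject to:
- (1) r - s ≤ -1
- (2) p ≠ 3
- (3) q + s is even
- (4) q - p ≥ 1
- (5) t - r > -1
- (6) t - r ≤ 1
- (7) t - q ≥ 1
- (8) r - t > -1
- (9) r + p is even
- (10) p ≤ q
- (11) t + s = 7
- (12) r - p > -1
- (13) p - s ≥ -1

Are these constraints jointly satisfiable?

Constraints 1, 4, 6, 7, and 13 give q − p ≥ 1, p − s ≥ -1, s − r ≥ 1, r − t ≥ -1, t − q ≥ 1.
Adding all 5 inequalities: the left sides telescope to 0, and the right sides sum to 1 + (-1) + 1 + (-1) + 1 = 1. So 0 ≥ 1, which is false.

Unsatisfiable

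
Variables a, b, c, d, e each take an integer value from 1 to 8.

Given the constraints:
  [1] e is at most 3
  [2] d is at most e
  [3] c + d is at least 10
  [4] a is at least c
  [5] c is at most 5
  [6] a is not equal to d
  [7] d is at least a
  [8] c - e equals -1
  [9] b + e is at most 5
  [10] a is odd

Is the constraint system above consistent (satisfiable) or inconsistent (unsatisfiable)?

Unsatisfiable

From constraint 5: c ≤ 5. From constraints 1 and 2: d ≤ e ≤ 3. Hence c + d ≤ 8. But constraint 3 requires c + d ≥ 10, and 10 > 8. Contradiction.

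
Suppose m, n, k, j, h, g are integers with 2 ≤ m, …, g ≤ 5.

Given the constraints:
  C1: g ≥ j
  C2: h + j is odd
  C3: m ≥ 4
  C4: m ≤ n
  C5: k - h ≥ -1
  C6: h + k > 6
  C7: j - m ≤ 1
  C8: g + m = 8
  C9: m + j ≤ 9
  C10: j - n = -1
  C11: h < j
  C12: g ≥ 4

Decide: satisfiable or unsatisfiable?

Satisfiable

Setting (m, n, k, j, h, g) = (4, 5, 5, 4, 3, 4) satisfies everything: constraint 5: k - h = 2; constraint 6: h + k = 8, and the others follow.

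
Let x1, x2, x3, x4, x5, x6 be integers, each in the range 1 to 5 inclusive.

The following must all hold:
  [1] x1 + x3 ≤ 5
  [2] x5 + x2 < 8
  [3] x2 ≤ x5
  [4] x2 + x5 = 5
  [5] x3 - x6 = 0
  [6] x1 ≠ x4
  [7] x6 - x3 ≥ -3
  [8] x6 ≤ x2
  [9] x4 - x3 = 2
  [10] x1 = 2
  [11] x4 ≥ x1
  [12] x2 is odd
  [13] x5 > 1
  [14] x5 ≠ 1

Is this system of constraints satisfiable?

Satisfiable

Try x1 = 2, x2 = 1, x3 = 1, x4 = 3, x5 = 4, x6 = 1.
Check constraint 1: x1 + x3 = 3; constraint 2: x5 + x2 = 5. The remaining constraints are straightforward to verify.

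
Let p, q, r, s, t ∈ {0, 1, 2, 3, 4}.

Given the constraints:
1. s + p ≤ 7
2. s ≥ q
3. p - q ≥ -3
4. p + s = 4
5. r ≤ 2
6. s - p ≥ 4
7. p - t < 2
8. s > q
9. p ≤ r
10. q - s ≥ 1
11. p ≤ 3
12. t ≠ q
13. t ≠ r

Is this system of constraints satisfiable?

Unsatisfiable

Constraints 3, 6, and 10 give p − q ≥ -3, q − s ≥ 1, s − p ≥ 4.
Adding all 3 inequalities: the left sides telescope to 0, and the right sides sum to (-3) + 1 + 4 = 2. So 0 ≥ 2, which is false.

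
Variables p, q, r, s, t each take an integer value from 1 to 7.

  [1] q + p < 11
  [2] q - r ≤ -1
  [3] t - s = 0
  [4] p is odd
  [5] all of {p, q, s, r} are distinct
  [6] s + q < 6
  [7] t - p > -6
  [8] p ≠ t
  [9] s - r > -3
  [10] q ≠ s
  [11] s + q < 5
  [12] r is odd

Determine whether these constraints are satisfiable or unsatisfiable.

Satisfiable

The assignment p = 7, q = 1, r = 5, s = 3, t = 3 works:
  constraint 1 holds since q + p = 8.
  constraint 2 holds since q - r = -4.
The rest check out directly.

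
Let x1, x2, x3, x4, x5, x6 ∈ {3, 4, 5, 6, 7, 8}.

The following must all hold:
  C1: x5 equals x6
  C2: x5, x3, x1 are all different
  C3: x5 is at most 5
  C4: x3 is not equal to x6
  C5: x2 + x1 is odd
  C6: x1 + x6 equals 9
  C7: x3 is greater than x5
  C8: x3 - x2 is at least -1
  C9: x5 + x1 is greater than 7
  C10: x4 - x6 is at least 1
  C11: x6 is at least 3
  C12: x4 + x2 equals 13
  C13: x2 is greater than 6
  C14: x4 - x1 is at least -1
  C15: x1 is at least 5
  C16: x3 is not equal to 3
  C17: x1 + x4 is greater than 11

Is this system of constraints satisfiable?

Satisfiable

Try x1 = 6, x2 = 7, x3 = 7, x4 = 6, x5 = 3, x6 = 3.
Check constraint 6: x1 + x6 = 9; constraint 8: x3 - x2 = 0; constraint 9: x5 + x1 = 9. The remaining constraints are straightforward to verify.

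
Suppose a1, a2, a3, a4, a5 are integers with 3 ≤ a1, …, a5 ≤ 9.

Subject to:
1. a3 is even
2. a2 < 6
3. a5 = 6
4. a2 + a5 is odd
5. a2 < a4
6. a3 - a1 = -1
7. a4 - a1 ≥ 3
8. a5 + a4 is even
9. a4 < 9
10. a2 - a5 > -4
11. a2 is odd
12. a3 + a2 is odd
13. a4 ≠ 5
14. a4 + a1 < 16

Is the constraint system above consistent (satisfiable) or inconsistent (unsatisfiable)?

Satisfiable

One satisfying assignment is a1 = 5, a2 = 5, a3 = 4, a4 = 8, a5 = 6.
For the less obvious constraints — constraint 6: a3 - a1 = -1; constraint 7: a4 - a1 = 3; constraint 10: a2 - a5 = -1 — and the others hold by inspection.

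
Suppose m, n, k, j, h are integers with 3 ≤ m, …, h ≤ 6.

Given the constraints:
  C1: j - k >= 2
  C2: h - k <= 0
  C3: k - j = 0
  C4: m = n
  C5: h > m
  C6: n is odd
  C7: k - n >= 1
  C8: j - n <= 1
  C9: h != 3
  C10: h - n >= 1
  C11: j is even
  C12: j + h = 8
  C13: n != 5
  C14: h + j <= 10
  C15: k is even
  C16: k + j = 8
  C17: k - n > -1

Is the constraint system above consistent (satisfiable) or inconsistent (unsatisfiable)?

Constraints 1, 2, 8, and 10 give k − h ≥ 0, h − n ≥ 1, n − j ≥ -1, j − k ≥ 2.
Adding all 4 inequalities: the left sides telescope to 0, and the right sides sum to 0 + 1 + (-1) + 2 = 2. So 0 ≥ 2, which is false.

Unsatisfiable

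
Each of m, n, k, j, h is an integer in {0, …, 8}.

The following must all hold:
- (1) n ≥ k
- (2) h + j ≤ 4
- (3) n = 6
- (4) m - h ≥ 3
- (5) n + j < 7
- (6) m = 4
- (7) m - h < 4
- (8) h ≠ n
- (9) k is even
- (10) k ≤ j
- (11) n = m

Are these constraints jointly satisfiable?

Unsatisfiable

Constraint 3 fixes n = 6 and constraint 6 fixes m = 4, but constraint 11 requires n = m. Since 6 ≠ 4, contradiction.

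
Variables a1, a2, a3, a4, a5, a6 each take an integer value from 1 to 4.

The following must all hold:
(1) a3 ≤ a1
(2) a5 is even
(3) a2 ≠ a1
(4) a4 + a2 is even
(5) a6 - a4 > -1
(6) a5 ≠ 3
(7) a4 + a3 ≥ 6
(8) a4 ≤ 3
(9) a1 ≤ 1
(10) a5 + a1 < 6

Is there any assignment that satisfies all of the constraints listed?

Unsatisfiable

From constraint 8: a4 ≤ 3. From constraints 1 and 9: a3 ≤ a1 ≤ 1. Hence a4 + a3 ≤ 4. But constraint 7 requires a4 + a3 ≥ 6, and 6 > 4. Contradiction.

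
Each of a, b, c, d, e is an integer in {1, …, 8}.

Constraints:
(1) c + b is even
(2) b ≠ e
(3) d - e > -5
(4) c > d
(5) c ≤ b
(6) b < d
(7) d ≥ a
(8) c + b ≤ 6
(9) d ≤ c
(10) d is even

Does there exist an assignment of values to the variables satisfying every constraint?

Unsatisfiable

Constraints 4, 5, and 6 give b < d, d < c, c ≤ b. Chaining: b < d < c ≤ b, which forces b < b — impossible.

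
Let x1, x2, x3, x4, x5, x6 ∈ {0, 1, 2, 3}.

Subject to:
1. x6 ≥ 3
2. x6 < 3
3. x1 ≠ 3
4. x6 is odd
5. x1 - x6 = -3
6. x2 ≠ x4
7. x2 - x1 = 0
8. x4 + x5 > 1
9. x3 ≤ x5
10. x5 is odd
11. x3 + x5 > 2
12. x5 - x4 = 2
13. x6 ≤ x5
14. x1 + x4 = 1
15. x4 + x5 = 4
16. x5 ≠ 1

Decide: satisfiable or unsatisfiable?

From constraint 1: x6 ≥ 3. From constraint 2: x6 ≤ 2. But 2 < 3, so no value of x6 works.

Unsatisfiable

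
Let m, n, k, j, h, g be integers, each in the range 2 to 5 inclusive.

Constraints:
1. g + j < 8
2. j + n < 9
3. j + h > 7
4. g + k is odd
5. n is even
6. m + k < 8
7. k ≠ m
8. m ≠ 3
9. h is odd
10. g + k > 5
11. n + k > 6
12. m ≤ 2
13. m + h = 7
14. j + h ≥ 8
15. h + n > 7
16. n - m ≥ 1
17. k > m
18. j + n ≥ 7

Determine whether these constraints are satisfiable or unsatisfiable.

Satisfiable

Take m = 2, n = 4, k = 5, j = 3, h = 5, g = 2. Then constraint 1: g + j = 5; constraint 2: j + n = 7; constraint 3: j + h = 8, and every other listed constraint is also met.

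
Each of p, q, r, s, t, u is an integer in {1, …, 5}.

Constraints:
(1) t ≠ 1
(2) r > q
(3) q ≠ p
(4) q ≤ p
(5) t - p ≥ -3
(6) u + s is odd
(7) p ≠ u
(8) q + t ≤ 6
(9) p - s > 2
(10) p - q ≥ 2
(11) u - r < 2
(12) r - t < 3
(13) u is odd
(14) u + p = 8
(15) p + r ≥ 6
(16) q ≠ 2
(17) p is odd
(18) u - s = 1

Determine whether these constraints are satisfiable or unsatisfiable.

Satisfiable

One satisfying assignment is p = 5, q = 3, r = 4, s = 2, t = 3, u = 3.
For the less obvious constraints — constraint 5: t - p = -2; constraint 8: q + t = 6; constraint 9: p - s = 3 — and the others hold by inspection.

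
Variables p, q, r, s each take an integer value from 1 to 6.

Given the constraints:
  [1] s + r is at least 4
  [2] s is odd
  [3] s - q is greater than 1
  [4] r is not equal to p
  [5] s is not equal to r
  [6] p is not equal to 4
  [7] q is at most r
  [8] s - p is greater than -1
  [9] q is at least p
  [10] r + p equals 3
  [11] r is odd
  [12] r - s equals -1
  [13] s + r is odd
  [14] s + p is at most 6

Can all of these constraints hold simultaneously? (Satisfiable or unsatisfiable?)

Unsatisfiable

Constraint 2 makes s odd and constraint 11 makes r odd, so s + r must be even. Constraint 13 says s + r is odd — contradiction.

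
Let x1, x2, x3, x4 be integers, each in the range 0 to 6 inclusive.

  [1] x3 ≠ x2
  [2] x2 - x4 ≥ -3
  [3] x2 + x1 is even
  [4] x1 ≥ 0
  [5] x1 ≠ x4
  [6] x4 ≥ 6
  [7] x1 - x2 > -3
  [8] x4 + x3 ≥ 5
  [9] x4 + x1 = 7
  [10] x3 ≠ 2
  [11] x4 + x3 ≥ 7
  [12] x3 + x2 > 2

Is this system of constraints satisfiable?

Satisfiable

One satisfying assignment is x1 = 1, x2 = 3, x3 = 1, x4 = 6.
For the less obvious constraints — constraint 2: x2 - x4 = -3; constraint 7: x1 - x2 = -2 — and the others hold by inspection.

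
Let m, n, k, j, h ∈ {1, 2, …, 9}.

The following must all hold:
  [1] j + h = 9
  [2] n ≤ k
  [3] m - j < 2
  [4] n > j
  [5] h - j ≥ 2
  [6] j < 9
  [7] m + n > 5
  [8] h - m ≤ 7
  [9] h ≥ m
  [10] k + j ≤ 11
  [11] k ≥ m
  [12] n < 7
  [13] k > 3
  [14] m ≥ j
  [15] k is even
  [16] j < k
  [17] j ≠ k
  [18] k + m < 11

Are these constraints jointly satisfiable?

One satisfying assignment is m = 2, n = 6, k = 6, j = 2, h = 7.
For the less obvious constraints — constraint 1: j + h = 9; constraint 3: m - j = 0; constraint 5: h - j = 5 — and the others hold by inspection.

Satisfiable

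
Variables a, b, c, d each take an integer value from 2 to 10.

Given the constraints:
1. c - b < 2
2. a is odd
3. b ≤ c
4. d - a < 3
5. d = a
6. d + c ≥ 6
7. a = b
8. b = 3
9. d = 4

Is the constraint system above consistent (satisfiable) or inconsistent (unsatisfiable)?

Constraint 9 fixes d = 4 and constraint 8 fixes b = 3. Constraints 5 and 7 give d = a = b, so d = b. But 4 ≠ 3 — contradiction.

Unsatisfiable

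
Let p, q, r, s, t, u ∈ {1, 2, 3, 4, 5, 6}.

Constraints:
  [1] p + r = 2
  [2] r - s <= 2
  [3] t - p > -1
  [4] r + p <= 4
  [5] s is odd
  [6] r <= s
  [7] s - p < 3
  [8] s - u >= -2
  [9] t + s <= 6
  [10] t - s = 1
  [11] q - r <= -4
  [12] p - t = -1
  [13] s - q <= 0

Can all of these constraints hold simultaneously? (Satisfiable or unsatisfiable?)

Constraints 2, 11, and 13 give r − q ≥ 4, q − s ≥ 0, s − r ≥ -2.
Adding all 3 inequalities: the left sides telescope to 0, and the right sides sum to 4 + 0 + (-2) = 2. So 0 ≥ 2, which is false.

Unsatisfiable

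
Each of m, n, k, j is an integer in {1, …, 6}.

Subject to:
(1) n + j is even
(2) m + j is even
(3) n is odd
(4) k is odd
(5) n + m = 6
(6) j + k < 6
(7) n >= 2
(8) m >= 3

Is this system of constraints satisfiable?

Setting (m, n, k, j) = (3, 3, 1, 3) satisfies everything: constraint 1: n + j = 6 is even; constraint 5: n + m = 6; constraint 6: j + k = 4, and the others follow.

Satisfiable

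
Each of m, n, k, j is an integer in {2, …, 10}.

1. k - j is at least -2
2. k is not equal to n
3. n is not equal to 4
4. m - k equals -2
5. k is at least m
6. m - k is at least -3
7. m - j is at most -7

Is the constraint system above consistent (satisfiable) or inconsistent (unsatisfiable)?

Unsatisfiable

Constraints 1, 6, and 7 give m − k ≥ -3, k − j ≥ -2, j − m ≥ 7.
Adding all 3 inequalities: the left sides telescope to 0, and the right sides sum to (-3) + (-2) + 7 = 2. So 0 ≥ 2, which is false.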